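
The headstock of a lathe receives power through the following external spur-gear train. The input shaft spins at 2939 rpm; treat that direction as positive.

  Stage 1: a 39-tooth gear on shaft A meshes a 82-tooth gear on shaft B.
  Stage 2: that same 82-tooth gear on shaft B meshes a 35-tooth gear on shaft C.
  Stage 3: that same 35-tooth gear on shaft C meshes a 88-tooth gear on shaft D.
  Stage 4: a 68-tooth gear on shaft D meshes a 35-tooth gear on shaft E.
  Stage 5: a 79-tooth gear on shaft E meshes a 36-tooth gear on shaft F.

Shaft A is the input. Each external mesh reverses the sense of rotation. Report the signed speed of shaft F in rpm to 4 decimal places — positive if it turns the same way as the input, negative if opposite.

Stage 1 [39T→82T]: ω = 2939.0000×39/82 = 1397.8171 rpm, dir flips to −; running = −1397.8171
Stage 2 [82T→35T]: ω = 1397.8171×82/35 = 3274.8857 rpm, dir flips to +; running = +3274.8857
Stage 3 [35T→88T]: ω = 3274.8857×35/88 = 1302.5114 rpm, dir flips to −; running = −1302.5114
Stage 4 [68T→35T]: ω = 1302.5114×68/35 = 2530.5935 rpm, dir flips to +; running = +2530.5935
Stage 5 [79T→36T]: ω = 2530.5935×79/36 = 5553.2469 rpm, dir flips to −; running = −5553.2469

-5553.2469 rpm (opposite to input, |ω| = 5553.2469 rpm)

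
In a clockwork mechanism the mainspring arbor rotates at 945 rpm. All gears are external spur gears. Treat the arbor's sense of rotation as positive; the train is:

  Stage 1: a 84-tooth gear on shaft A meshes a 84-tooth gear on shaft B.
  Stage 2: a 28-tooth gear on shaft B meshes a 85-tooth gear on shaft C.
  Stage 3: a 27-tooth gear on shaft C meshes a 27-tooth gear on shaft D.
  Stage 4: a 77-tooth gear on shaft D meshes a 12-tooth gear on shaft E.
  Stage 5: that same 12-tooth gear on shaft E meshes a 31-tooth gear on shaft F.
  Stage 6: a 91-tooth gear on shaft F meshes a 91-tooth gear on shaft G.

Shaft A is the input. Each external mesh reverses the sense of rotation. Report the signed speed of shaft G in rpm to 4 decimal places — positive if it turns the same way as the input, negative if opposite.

Stage 1 [84T→84T]: ω = 945.0000×84/84 = 945.0000 rpm, dir flips to −; running = −945.0000
Stage 2 [28T→85T]: ω = 945.0000×28/85 = 311.2941 rpm, dir flips to +; running = +311.2941
Stage 3 [27T→27T]: ω = 311.2941×27/27 = 311.2941 rpm, dir flips to −; running = −311.2941
Stage 4 [77T→12T]: ω = 311.2941×77/12 = 1997.4706 rpm, dir flips to +; running = +1997.4706
Stage 5 [12T→31T]: ω = 1997.4706×12/31 = 773.2144 rpm, dir flips to −; running = −773.2144
Stage 6 [91T→91T]: ω = 773.2144×91/91 = 773.2144 rpm, dir flips to +; running = +773.2144

+773.2144 rpm (same as input, |ω| = 773.2144 rpm)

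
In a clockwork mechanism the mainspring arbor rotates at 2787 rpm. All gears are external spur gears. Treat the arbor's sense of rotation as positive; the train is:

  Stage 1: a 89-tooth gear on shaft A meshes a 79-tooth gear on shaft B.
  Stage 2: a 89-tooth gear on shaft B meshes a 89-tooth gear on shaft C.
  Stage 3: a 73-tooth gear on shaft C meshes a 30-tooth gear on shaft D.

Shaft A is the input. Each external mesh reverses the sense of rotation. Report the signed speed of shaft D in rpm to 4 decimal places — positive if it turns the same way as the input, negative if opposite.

Stage 1 [89T→79T]: ω = 2787.0000×89/79 = 3139.7848 rpm, dir flips to −; running = −3139.7848
Stage 2 [89T→89T]: ω = 3139.7848×89/89 = 3139.7848 rpm, dir flips to +; running = +3139.7848
Stage 3 [73T→30T]: ω = 3139.7848×73/30 = 7640.1430 rpm, dir flips to −; running = −7640.1430

-7640.1430 rpm (opposite to input, |ω| = 7640.1430 rpm)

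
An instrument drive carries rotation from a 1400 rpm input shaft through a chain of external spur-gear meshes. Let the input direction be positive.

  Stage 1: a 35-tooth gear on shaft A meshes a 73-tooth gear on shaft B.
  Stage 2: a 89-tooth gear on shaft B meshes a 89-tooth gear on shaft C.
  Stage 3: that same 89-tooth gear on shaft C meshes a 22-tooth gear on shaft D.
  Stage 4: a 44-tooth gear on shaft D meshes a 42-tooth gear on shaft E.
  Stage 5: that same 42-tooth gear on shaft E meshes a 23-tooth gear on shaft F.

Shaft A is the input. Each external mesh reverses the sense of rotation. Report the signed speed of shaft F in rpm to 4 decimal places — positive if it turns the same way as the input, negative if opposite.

Stage 1 [35T→73T]: ω = 1400.0000×35/73 = 671.2329 rpm, dir flips to −; running = −671.2329
Stage 2 [89T→89T]: ω = 671.2329×89/89 = 671.2329 rpm, dir flips to +; running = +671.2329
Stage 3 [89T→22T]: ω = 671.2329×89/22 = 2715.4421 rpm, dir flips to −; running = −2715.4421
Stage 4 [44T→42T]: ω = 2715.4421×44/42 = 2844.7489 rpm, dir flips to +; running = +2844.7489
Stage 5 [42T→23T]: ω = 2844.7489×42/23 = 5194.7588 rpm, dir flips to −; running = −5194.7588

-5194.7588 rpm (opposite to input, |ω| = 5194.7588 rpm)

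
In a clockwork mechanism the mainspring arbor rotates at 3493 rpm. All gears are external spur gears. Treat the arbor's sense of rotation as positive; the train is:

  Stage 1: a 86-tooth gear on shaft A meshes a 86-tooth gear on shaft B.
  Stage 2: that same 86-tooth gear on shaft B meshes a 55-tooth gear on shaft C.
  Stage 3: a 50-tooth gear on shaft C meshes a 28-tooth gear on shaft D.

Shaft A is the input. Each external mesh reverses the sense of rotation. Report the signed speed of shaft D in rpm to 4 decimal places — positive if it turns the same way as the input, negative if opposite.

Stage 1 [86T→86T]: ω = 3493.0000×86/86 = 3493.0000 rpm, dir flips to −; running = −3493.0000
Stage 2 [86T→55T]: ω = 3493.0000×86/55 = 5461.7818 rpm, dir flips to +; running = +5461.7818
Stage 3 [50T→28T]: ω = 5461.7818×50/28 = 9753.1818 rpm, dir flips to −; running = −9753.1818

-9753.1818 rpm (opposite to input, |ω| = 9753.1818 rpm)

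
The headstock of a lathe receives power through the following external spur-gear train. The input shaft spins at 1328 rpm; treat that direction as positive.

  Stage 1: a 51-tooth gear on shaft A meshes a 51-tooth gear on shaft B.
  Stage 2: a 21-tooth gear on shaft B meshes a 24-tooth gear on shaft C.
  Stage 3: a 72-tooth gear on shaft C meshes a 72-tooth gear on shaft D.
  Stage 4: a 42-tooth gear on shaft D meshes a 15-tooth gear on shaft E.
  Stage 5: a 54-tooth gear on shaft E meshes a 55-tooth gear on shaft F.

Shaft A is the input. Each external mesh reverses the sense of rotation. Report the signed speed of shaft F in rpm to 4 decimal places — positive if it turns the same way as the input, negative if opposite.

Stage 1 [51T→51T]: ω = 1328.0000×51/51 = 1328.0000 rpm, dir flips to −; running = −1328.0000
Stage 2 [21T→24T]: ω = 1328.0000×21/24 = 1162.0000 rpm, dir flips to +; running = +1162.0000
Stage 3 [72T→72T]: ω = 1162.0000×72/72 = 1162.0000 rpm, dir flips to −; running = −1162.0000
Stage 4 [42T→15T]: ω = 1162.0000×42/15 = 3253.6000 rpm, dir flips to +; running = +3253.6000
Stage 5 [54T→55T]: ω = 3253.6000×54/55 = 3194.4436 rpm, dir flips to −; running = −3194.4436

-3194.4436 rpm (opposite to input, |ω| = 3194.4436 rpm)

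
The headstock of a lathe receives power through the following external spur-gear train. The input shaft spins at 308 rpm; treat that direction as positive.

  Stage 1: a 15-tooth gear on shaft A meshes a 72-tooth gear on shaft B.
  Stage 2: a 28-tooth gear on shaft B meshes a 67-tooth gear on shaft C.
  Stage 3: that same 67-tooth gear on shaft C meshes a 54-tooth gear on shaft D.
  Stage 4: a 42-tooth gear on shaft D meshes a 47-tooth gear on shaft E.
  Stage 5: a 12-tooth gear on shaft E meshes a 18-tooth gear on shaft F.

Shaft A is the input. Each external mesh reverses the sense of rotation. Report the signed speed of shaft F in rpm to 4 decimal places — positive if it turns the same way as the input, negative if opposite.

Stage 1 [15T→72T]: ω = 308.0000×15/72 = 64.1667 rpm, dir flips to −; running = −64.1667
Stage 2 [28T→67T]: ω = 64.1667×28/67 = 26.8159 rpm, dir flips to +; running = +26.8159
Stage 3 [67T→54T]: ω = 26.8159×67/54 = 33.2716 rpm, dir flips to −; running = −33.2716
Stage 4 [42T→47T]: ω = 33.2716×42/47 = 29.7321 rpm, dir flips to +; running = +29.7321
Stage 5 [12T→18T]: ω = 29.7321×12/18 = 19.8214 rpm, dir flips to −; running = −19.8214

-19.8214 rpm (opposite to input, |ω| = 19.8214 rpm)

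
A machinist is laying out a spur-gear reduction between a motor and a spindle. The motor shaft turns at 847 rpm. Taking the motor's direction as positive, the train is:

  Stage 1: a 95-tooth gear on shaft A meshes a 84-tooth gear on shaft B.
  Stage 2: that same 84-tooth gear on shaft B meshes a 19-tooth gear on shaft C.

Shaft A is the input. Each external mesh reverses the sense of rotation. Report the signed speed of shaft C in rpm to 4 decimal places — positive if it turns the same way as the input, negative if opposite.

+4235.0000 rpm (same as input, |ω| = 4235.0000 rpm)

Stage 1 [95T→84T]: ω = 847.0000×95/84 = 957.9167 rpm, dir flips to −; running = −957.9167
Stage 2 [84T→19T]: ω = 957.9167×84/19 = 4235.0000 rpm, dir flips to +; running = +4235.0000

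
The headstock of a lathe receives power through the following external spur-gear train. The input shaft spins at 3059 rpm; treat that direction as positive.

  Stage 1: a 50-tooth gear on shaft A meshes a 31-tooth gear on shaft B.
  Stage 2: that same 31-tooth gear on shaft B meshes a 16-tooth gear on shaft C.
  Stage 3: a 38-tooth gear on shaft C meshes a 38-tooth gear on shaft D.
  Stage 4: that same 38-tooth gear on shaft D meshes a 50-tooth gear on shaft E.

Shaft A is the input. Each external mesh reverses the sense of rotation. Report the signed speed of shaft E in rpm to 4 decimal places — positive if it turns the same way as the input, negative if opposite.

Stage 1 [50T→31T]: ω = 3059.0000×50/31 = 4933.8710 rpm, dir flips to −; running = −4933.8710
Stage 2 [31T→16T]: ω = 4933.8710×31/16 = 9559.3750 rpm, dir flips to +; running = +9559.3750
Stage 3 [38T→38T]: ω = 9559.3750×38/38 = 9559.3750 rpm, dir flips to −; running = −9559.3750
Stage 4 [38T→50T]: ω = 9559.3750×38/50 = 7265.1250 rpm, dir flips to +; running = +7265.1250

+7265.1250 rpm (same as input, |ω| = 7265.1250 rpm)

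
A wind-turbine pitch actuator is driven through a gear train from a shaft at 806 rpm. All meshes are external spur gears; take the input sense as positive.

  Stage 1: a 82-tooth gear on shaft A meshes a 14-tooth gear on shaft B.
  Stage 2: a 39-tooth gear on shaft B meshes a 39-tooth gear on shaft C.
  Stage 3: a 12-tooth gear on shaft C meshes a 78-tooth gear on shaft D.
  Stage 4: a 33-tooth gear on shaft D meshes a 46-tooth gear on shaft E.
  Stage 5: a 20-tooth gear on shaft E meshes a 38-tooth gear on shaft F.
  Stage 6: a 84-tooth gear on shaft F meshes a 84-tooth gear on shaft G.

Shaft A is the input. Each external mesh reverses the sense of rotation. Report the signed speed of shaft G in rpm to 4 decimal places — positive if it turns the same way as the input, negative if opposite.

+274.2269 rpm (same as input, |ω| = 274.2269 rpm)

Stage 1 [82T→14T]: ω = 806.0000×82/14 = 4720.8571 rpm, dir flips to −; running = −4720.8571
Stage 2 [39T→39T]: ω = 4720.8571×39/39 = 4720.8571 rpm, dir flips to +; running = +4720.8571
Stage 3 [12T→78T]: ω = 4720.8571×12/78 = 726.2857 rpm, dir flips to −; running = −726.2857
Stage 4 [33T→46T]: ω = 726.2857×33/46 = 521.0311 rpm, dir flips to +; running = +521.0311
Stage 5 [20T→38T]: ω = 521.0311×20/38 = 274.2269 rpm, dir flips to −; running = −274.2269
Stage 6 [84T→84T]: ω = 274.2269×84/84 = 274.2269 rpm, dir flips to +; running = +274.2269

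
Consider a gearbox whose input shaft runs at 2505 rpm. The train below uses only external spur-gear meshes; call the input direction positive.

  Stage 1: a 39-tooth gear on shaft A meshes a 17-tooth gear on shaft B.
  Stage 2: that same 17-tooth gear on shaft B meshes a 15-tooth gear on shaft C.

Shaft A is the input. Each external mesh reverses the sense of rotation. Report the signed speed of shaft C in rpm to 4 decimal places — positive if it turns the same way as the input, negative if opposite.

+6513.0000 rpm (same as input, |ω| = 6513.0000 rpm)

Stage 1 [39T→17T]: ω = 2505.0000×39/17 = 5746.7647 rpm, dir flips to −; running = −5746.7647
Stage 2 [17T→15T]: ω = 5746.7647×17/15 = 6513.0000 rpm, dir flips to +; running = +6513.0000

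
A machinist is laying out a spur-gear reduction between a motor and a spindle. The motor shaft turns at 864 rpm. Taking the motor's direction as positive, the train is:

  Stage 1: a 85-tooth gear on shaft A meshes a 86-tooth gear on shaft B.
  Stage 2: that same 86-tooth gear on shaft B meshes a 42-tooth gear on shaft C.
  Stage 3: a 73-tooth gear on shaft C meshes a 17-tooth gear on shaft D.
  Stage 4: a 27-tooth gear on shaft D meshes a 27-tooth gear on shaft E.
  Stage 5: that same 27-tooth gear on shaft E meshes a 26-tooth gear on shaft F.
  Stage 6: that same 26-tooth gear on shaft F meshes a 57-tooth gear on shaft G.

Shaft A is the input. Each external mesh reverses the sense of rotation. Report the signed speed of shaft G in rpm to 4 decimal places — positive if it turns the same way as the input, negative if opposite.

Stage 1 [85T→86T]: ω = 864.0000×85/86 = 853.9535 rpm, dir flips to −; running = −853.9535
Stage 2 [86T→42T]: ω = 853.9535×86/42 = 1748.5714 rpm, dir flips to +; running = +1748.5714
Stage 3 [73T→17T]: ω = 1748.5714×73/17 = 7508.5714 rpm, dir flips to −; running = −7508.5714
Stage 4 [27T→27T]: ω = 7508.5714×27/27 = 7508.5714 rpm, dir flips to +; running = +7508.5714
Stage 5 [27T→26T]: ω = 7508.5714×27/26 = 7797.3626 rpm, dir flips to −; running = −7797.3626
Stage 6 [26T→57T]: ω = 7797.3626×26/57 = 3556.6917 rpm, dir flips to +; running = +3556.6917

+3556.6917 rpm (same as input, |ω| = 3556.6917 rpm)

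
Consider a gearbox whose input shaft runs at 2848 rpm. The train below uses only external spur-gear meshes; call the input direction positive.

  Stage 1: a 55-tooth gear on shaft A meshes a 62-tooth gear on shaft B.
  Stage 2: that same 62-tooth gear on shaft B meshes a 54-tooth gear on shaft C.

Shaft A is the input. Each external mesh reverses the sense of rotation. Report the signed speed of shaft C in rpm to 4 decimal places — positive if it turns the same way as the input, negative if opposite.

Stage 1 [55T→62T]: ω = 2848.0000×55/62 = 2526.4516 rpm, dir flips to −; running = −2526.4516
Stage 2 [62T→54T]: ω = 2526.4516×62/54 = 2900.7407 rpm, dir flips to +; running = +2900.7407

+2900.7407 rpm (same as input, |ω| = 2900.7407 rpm)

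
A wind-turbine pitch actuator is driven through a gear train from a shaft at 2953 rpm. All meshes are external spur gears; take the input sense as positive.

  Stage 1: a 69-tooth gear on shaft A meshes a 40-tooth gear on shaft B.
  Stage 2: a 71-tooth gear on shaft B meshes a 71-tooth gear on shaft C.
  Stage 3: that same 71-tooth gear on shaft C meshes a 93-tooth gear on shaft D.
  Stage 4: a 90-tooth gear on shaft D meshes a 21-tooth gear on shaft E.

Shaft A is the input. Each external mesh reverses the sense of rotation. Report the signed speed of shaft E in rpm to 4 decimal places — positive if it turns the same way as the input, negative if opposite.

Stage 1 [69T→40T]: ω = 2953.0000×69/40 = 5093.9250 rpm, dir flips to −; running = −5093.9250
Stage 2 [71T→71T]: ω = 5093.9250×71/71 = 5093.9250 rpm, dir flips to +; running = +5093.9250
Stage 3 [71T→93T]: ω = 5093.9250×71/93 = 3888.9105 rpm, dir flips to −; running = −3888.9105
Stage 4 [90T→21T]: ω = 3888.9105×90/21 = 16666.7592 rpm, dir flips to +; running = +16666.7592

+16666.7592 rpm (same as input, |ω| = 16666.7592 rpm)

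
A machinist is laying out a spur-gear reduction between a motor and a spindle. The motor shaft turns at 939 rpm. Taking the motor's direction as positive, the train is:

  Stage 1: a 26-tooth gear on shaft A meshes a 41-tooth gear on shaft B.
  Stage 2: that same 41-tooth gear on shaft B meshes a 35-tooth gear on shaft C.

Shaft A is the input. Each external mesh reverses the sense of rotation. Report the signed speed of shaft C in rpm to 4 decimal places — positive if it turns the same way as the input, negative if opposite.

+697.5429 rpm (same as input, |ω| = 697.5429 rpm)

Stage 1 [26T→41T]: ω = 939.0000×26/41 = 595.4634 rpm, dir flips to −; running = −595.4634
Stage 2 [41T→35T]: ω = 595.4634×41/35 = 697.5429 rpm, dir flips to +; running = +697.5429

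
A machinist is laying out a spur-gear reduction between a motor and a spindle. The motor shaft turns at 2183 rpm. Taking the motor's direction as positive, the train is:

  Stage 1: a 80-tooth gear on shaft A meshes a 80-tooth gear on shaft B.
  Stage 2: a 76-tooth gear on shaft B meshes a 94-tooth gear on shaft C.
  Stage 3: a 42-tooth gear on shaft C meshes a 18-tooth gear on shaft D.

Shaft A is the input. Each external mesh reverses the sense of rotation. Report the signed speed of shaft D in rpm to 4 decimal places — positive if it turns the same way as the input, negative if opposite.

-4118.2837 rpm (opposite to input, |ω| = 4118.2837 rpm)

Stage 1 [80T→80T]: ω = 2183.0000×80/80 = 2183.0000 rpm, dir flips to −; running = −2183.0000
Stage 2 [76T→94T]: ω = 2183.0000×76/94 = 1764.9787 rpm, dir flips to +; running = +1764.9787
Stage 3 [42T→18T]: ω = 1764.9787×42/18 = 4118.2837 rpm, dir flips to −; running = −4118.2837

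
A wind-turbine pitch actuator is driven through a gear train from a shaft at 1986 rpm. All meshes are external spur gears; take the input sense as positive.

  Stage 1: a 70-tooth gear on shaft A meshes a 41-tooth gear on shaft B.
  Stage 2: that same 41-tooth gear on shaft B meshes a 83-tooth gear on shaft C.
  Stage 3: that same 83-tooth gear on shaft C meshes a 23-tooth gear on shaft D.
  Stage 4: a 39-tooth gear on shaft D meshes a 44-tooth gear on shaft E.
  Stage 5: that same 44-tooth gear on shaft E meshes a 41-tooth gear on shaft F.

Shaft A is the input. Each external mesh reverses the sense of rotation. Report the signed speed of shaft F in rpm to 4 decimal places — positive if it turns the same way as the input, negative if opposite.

-5749.5016 rpm (opposite to input, |ω| = 5749.5016 rpm)

Stage 1 [70T→41T]: ω = 1986.0000×70/41 = 3390.7317 rpm, dir flips to −; running = −3390.7317
Stage 2 [41T→83T]: ω = 3390.7317×41/83 = 1674.9398 rpm, dir flips to +; running = +1674.9398
Stage 3 [83T→23T]: ω = 1674.9398×83/23 = 6044.3478 rpm, dir flips to −; running = −6044.3478
Stage 4 [39T→44T]: ω = 6044.3478×39/44 = 5357.4901 rpm, dir flips to +; running = +5357.4901
Stage 5 [44T→41T]: ω = 5357.4901×44/41 = 5749.5016 rpm, dir flips to −; running = −5749.5016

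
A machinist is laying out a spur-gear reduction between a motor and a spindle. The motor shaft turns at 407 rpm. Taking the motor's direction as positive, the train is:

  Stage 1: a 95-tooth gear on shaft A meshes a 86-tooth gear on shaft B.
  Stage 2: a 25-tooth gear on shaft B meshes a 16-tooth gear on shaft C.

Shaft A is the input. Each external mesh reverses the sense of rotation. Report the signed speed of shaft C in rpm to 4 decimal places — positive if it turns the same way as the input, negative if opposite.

+702.4891 rpm (same as input, |ω| = 702.4891 rpm)

Stage 1 [95T→86T]: ω = 407.0000×95/86 = 449.5930 rpm, dir flips to −; running = −449.5930
Stage 2 [25T→16T]: ω = 449.5930×25/16 = 702.4891 rpm, dir flips to +; running = +702.4891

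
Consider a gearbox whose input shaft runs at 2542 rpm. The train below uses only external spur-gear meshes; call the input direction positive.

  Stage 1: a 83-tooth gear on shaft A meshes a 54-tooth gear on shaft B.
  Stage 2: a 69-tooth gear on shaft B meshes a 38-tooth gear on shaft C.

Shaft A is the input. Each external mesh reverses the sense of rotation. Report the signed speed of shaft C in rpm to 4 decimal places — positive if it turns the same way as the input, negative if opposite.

Stage 1 [83T→54T]: ω = 2542.0000×83/54 = 3907.1481 rpm, dir flips to −; running = −3907.1481
Stage 2 [69T→38T]: ω = 3907.1481×69/38 = 7094.5585 rpm, dir flips to +; running = +7094.5585

+7094.5585 rpm (same as input, |ω| = 7094.5585 rpm)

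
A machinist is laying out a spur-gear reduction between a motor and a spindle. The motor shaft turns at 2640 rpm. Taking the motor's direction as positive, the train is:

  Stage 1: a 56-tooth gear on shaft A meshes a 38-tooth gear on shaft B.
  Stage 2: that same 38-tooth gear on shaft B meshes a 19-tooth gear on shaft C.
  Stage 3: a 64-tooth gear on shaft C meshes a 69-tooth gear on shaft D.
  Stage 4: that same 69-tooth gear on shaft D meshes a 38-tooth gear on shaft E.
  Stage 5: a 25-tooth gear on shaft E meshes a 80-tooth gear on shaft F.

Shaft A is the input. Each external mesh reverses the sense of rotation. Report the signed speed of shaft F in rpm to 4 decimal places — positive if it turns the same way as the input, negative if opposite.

-4095.2909 rpm (opposite to input, |ω| = 4095.2909 rpm)

Stage 1 [56T→38T]: ω = 2640.0000×56/38 = 3890.5263 rpm, dir flips to −; running = −3890.5263
Stage 2 [38T→19T]: ω = 3890.5263×38/19 = 7781.0526 rpm, dir flips to +; running = +7781.0526
Stage 3 [64T→69T]: ω = 7781.0526×64/69 = 7217.2082 rpm, dir flips to −; running = −7217.2082
Stage 4 [69T→38T]: ω = 7217.2082×69/38 = 13104.9307 rpm, dir flips to +; running = +13104.9307
Stage 5 [25T→80T]: ω = 13104.9307×25/80 = 4095.2909 rpm, dir flips to −; running = −4095.2909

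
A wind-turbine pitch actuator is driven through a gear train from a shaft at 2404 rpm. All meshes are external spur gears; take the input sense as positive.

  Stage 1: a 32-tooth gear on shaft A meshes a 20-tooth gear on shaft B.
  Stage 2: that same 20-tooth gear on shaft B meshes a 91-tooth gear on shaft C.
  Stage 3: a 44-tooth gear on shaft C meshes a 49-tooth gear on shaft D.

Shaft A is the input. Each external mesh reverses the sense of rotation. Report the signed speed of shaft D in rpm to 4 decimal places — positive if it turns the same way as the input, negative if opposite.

-759.1011 rpm (opposite to input, |ω| = 759.1011 rpm)

Stage 1 [32T→20T]: ω = 2404.0000×32/20 = 3846.4000 rpm, dir flips to −; running = −3846.4000
Stage 2 [20T→91T]: ω = 3846.4000×20/91 = 845.3626 rpm, dir flips to +; running = +845.3626
Stage 3 [44T→49T]: ω = 845.3626×44/49 = 759.1011 rpm, dir flips to −; running = −759.1011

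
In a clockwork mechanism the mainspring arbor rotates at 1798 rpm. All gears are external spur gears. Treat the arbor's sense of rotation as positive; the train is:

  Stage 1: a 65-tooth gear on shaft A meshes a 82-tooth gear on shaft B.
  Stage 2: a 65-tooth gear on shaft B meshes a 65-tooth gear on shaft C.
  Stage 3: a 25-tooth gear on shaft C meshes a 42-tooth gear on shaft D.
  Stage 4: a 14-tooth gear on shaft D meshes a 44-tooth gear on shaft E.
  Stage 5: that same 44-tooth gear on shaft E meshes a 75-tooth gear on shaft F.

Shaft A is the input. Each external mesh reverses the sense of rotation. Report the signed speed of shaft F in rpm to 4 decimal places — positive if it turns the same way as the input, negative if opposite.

Stage 1 [65T→82T]: ω = 1798.0000×65/82 = 1425.2439 rpm, dir flips to −; running = −1425.2439
Stage 2 [65T→65T]: ω = 1425.2439×65/65 = 1425.2439 rpm, dir flips to +; running = +1425.2439
Stage 3 [25T→42T]: ω = 1425.2439×25/42 = 848.3595 rpm, dir flips to −; running = −848.3595
Stage 4 [14T→44T]: ω = 848.3595×14/44 = 269.9326 rpm, dir flips to +; running = +269.9326
Stage 5 [44T→75T]: ω = 269.9326×44/75 = 158.3604 rpm, dir flips to −; running = −158.3604

-158.3604 rpm (opposite to input, |ω| = 158.3604 rpm)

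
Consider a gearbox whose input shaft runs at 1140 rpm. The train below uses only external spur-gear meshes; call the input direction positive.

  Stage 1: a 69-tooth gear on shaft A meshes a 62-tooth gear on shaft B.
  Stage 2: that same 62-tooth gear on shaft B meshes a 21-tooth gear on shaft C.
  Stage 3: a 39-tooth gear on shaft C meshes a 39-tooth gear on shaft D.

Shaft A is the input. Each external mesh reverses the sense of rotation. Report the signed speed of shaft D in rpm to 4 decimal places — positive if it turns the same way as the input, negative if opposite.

-3745.7143 rpm (opposite to input, |ω| = 3745.7143 rpm)

Stage 1 [69T→62T]: ω = 1140.0000×69/62 = 1268.7097 rpm, dir flips to −; running = −1268.7097
Stage 2 [62T→21T]: ω = 1268.7097×62/21 = 3745.7143 rpm, dir flips to +; running = +3745.7143
Stage 3 [39T→39T]: ω = 3745.7143×39/39 = 3745.7143 rpm, dir flips to −; running = −3745.7143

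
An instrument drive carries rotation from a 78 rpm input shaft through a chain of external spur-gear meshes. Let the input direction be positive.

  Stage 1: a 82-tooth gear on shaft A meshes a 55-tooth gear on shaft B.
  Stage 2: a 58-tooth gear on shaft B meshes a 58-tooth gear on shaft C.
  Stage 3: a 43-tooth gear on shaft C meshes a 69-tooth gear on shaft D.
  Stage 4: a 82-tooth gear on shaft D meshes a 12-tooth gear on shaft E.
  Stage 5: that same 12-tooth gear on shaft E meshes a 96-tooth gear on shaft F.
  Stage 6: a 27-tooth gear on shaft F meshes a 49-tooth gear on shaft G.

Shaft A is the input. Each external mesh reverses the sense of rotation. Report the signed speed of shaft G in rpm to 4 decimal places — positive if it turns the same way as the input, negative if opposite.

+34.1095 rpm (same as input, |ω| = 34.1095 rpm)

Stage 1 [82T→55T]: ω = 78.0000×82/55 = 116.2909 rpm, dir flips to −; running = −116.2909
Stage 2 [58T→58T]: ω = 116.2909×58/58 = 116.2909 rpm, dir flips to +; running = +116.2909
Stage 3 [43T→69T]: ω = 116.2909×43/69 = 72.4711 rpm, dir flips to −; running = −72.4711
Stage 4 [82T→12T]: ω = 72.4711×82/12 = 495.2195 rpm, dir flips to +; running = +495.2195
Stage 5 [12T→96T]: ω = 495.2195×12/96 = 61.9024 rpm, dir flips to −; running = −61.9024
Stage 6 [27T→49T]: ω = 61.9024×27/49 = 34.1095 rpm, dir flips to +; running = +34.1095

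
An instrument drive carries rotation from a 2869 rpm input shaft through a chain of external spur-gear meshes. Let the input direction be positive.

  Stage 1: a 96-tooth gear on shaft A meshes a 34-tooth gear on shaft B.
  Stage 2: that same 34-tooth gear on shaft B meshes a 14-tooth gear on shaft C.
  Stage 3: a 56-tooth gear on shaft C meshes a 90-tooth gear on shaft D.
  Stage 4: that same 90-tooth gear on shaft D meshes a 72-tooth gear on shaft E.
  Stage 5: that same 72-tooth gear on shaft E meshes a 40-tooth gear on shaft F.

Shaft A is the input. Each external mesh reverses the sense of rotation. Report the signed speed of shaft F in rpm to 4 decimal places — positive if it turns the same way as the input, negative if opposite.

Stage 1 [96T→34T]: ω = 2869.0000×96/34 = 8100.7059 rpm, dir flips to −; running = −8100.7059
Stage 2 [34T→14T]: ω = 8100.7059×34/14 = 19673.1429 rpm, dir flips to +; running = +19673.1429
Stage 3 [56T→90T]: ω = 19673.1429×56/90 = 12241.0667 rpm, dir flips to −; running = −12241.0667
Stage 4 [90T→72T]: ω = 12241.0667×90/72 = 15301.3333 rpm, dir flips to +; running = +15301.3333
Stage 5 [72T→40T]: ω = 15301.3333×72/40 = 27542.4000 rpm, dir flips to −; running = −27542.4000

-27542.4000 rpm (opposite to input, |ω| = 27542.4000 rpm)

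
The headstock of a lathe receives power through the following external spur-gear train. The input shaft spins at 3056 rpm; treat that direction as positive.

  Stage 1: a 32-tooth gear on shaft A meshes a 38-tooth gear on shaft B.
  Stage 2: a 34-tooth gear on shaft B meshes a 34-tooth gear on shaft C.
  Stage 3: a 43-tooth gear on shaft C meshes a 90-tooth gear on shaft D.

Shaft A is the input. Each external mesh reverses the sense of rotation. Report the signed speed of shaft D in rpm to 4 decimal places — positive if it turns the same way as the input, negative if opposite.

-1229.5485 rpm (opposite to input, |ω| = 1229.5485 rpm)

Stage 1 [32T→38T]: ω = 3056.0000×32/38 = 2573.4737 rpm, dir flips to −; running = −2573.4737
Stage 2 [34T→34T]: ω = 2573.4737×34/34 = 2573.4737 rpm, dir flips to +; running = +2573.4737
Stage 3 [43T→90T]: ω = 2573.4737×43/90 = 1229.5485 rpm, dir flips to −; running = −1229.5485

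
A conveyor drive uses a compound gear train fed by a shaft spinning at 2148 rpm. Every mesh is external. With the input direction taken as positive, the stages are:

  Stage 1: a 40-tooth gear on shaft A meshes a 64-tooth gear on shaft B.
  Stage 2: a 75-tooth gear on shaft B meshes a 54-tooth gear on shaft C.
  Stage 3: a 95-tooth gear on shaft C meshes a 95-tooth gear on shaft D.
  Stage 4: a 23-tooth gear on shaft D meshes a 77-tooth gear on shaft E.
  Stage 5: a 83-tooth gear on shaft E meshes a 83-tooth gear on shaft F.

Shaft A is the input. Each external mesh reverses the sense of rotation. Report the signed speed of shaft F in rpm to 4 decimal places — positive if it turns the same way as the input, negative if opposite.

-556.9535 rpm (opposite to input, |ω| = 556.9535 rpm)

Stage 1 [40T→64T]: ω = 2148.0000×40/64 = 1342.5000 rpm, dir flips to −; running = −1342.5000
Stage 2 [75T→54T]: ω = 1342.5000×75/54 = 1864.5833 rpm, dir flips to +; running = +1864.5833
Stage 3 [95T→95T]: ω = 1864.5833×95/95 = 1864.5833 rpm, dir flips to −; running = −1864.5833
Stage 4 [23T→77T]: ω = 1864.5833×23/77 = 556.9535 rpm, dir flips to +; running = +556.9535
Stage 5 [83T→83T]: ω = 556.9535×83/83 = 556.9535 rpm, dir flips to −; running = −556.9535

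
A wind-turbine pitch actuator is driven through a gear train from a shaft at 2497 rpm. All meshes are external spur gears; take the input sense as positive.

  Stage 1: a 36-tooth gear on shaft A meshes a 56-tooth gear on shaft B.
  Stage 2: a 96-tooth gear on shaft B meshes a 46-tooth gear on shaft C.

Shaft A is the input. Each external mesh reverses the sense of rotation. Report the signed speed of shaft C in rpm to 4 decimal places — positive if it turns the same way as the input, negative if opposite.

Stage 1 [36T→56T]: ω = 2497.0000×36/56 = 1605.2143 rpm, dir flips to −; running = −1605.2143
Stage 2 [96T→46T]: ω = 1605.2143×96/46 = 3350.0124 rpm, dir flips to +; running = +3350.0124

+3350.0124 rpm (same as input, |ω| = 3350.0124 rpm)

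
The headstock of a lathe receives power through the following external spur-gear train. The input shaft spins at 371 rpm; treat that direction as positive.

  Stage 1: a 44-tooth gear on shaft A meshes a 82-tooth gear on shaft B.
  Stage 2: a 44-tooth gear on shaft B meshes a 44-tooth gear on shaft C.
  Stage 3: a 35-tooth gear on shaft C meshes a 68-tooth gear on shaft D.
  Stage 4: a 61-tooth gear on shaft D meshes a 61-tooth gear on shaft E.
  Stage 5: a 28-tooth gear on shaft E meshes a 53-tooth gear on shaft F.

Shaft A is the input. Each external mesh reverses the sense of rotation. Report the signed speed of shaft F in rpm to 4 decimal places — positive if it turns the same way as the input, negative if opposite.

Stage 1 [44T→82T]: ω = 371.0000×44/82 = 199.0732 rpm, dir flips to −; running = −199.0732
Stage 2 [44T→44T]: ω = 199.0732×44/44 = 199.0732 rpm, dir flips to +; running = +199.0732
Stage 3 [35T→68T]: ω = 199.0732×35/68 = 102.4641 rpm, dir flips to −; running = −102.4641
Stage 4 [61T→61T]: ω = 102.4641×61/61 = 102.4641 rpm, dir flips to +; running = +102.4641
Stage 5 [28T→53T]: ω = 102.4641×28/53 = 54.1320 rpm, dir flips to −; running = −54.1320

-54.1320 rpm (opposite to input, |ω| = 54.1320 rpm)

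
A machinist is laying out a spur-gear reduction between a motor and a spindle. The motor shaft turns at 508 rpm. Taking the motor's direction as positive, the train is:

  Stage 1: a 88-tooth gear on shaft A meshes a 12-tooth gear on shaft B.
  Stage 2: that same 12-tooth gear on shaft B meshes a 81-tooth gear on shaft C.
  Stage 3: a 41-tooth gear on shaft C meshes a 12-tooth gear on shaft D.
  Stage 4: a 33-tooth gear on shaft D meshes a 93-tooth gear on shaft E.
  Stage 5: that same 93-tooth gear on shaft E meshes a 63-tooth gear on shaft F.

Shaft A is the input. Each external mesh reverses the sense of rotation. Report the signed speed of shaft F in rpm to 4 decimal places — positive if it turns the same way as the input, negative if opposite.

-987.7280 rpm (opposite to input, |ω| = 987.7280 rpm)

Stage 1 [88T→12T]: ω = 508.0000×88/12 = 3725.3333 rpm, dir flips to −; running = −3725.3333
Stage 2 [12T→81T]: ω = 3725.3333×12/81 = 551.9012 rpm, dir flips to +; running = +551.9012
Stage 3 [41T→12T]: ω = 551.9012×41/12 = 1885.6626 rpm, dir flips to −; running = −1885.6626
Stage 4 [33T→93T]: ω = 1885.6626×33/93 = 669.1061 rpm, dir flips to +; running = +669.1061
Stage 5 [93T→63T]: ω = 669.1061×93/63 = 987.7280 rpm, dir flips to −; running = −987.7280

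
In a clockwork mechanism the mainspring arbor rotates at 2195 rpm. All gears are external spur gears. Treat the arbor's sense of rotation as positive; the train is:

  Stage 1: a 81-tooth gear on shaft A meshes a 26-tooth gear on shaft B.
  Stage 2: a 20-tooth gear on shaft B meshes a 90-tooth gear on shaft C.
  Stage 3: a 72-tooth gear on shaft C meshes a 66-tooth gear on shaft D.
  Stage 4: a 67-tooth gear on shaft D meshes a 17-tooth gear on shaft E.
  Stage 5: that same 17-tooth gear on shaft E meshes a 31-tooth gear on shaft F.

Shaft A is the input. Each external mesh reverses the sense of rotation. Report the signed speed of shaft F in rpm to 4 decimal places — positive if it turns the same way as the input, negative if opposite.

-3582.9055 rpm (opposite to input, |ω| = 3582.9055 rpm)

Stage 1 [81T→26T]: ω = 2195.0000×81/26 = 6838.2692 rpm, dir flips to −; running = −6838.2692
Stage 2 [20T→90T]: ω = 6838.2692×20/90 = 1519.6154 rpm, dir flips to +; running = +1519.6154
Stage 3 [72T→66T]: ω = 1519.6154×72/66 = 1657.7622 rpm, dir flips to −; running = −1657.7622
Stage 4 [67T→17T]: ω = 1657.7622×67/17 = 6533.5335 rpm, dir flips to +; running = +6533.5335
Stage 5 [17T→31T]: ω = 6533.5335×17/31 = 3582.9055 rpm, dir flips to −; running = −3582.9055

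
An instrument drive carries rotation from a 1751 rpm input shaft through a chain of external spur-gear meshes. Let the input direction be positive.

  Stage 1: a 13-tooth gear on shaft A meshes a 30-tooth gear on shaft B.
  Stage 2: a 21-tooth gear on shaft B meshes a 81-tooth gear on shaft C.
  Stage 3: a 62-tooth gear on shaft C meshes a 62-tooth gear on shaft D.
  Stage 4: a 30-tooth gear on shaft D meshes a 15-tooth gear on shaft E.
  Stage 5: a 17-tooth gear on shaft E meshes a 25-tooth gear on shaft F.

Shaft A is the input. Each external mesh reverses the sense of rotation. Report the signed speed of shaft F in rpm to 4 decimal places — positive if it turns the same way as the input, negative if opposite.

-267.5355 rpm (opposite to input, |ω| = 267.5355 rpm)

Stage 1 [13T→30T]: ω = 1751.0000×13/30 = 758.7667 rpm, dir flips to −; running = −758.7667
Stage 2 [21T→81T]: ω = 758.7667×21/81 = 196.7173 rpm, dir flips to +; running = +196.7173
Stage 3 [62T→62T]: ω = 196.7173×62/62 = 196.7173 rpm, dir flips to −; running = −196.7173
Stage 4 [30T→15T]: ω = 196.7173×30/15 = 393.4346 rpm, dir flips to +; running = +393.4346
Stage 5 [17T→25T]: ω = 393.4346×17/25 = 267.5355 rpm, dir flips to −; running = −267.5355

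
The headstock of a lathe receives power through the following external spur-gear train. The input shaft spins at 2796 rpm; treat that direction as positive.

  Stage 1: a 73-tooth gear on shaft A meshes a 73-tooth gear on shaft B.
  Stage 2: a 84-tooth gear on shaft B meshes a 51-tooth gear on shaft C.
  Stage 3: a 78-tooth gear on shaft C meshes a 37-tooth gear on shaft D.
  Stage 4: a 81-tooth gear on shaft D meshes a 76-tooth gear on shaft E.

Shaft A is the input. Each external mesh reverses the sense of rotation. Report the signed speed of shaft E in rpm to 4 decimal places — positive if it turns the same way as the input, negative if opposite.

Stage 1 [73T→73T]: ω = 2796.0000×73/73 = 2796.0000 rpm, dir flips to −; running = −2796.0000
Stage 2 [84T→51T]: ω = 2796.0000×84/51 = 4605.1765 rpm, dir flips to +; running = +4605.1765
Stage 3 [78T→37T]: ω = 4605.1765×78/37 = 9708.2099 rpm, dir flips to −; running = −9708.2099
Stage 4 [81T→76T]: ω = 9708.2099×81/76 = 10346.9079 rpm, dir flips to +; running = +10346.9079

+10346.9079 rpm (same as input, |ω| = 10346.9079 rpm)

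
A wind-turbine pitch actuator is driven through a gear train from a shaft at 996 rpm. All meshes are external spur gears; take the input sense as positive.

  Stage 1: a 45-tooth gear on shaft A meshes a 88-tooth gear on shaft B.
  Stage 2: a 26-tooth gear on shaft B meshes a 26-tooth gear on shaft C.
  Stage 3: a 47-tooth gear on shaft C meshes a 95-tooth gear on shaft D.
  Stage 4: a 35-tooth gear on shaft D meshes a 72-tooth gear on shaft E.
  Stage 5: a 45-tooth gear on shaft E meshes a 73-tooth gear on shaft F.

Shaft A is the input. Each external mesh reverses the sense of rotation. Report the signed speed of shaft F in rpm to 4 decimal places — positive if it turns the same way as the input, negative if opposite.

-75.5072 rpm (opposite to input, |ω| = 75.5072 rpm)

Stage 1 [45T→88T]: ω = 996.0000×45/88 = 509.3182 rpm, dir flips to −; running = −509.3182
Stage 2 [26T→26T]: ω = 509.3182×26/26 = 509.3182 rpm, dir flips to +; running = +509.3182
Stage 3 [47T→95T]: ω = 509.3182×47/95 = 251.9785 rpm, dir flips to −; running = −251.9785
Stage 4 [35T→72T]: ω = 251.9785×35/72 = 122.4895 rpm, dir flips to +; running = +122.4895
Stage 5 [45T→73T]: ω = 122.4895×45/73 = 75.5072 rpm, dir flips to −; running = −75.5072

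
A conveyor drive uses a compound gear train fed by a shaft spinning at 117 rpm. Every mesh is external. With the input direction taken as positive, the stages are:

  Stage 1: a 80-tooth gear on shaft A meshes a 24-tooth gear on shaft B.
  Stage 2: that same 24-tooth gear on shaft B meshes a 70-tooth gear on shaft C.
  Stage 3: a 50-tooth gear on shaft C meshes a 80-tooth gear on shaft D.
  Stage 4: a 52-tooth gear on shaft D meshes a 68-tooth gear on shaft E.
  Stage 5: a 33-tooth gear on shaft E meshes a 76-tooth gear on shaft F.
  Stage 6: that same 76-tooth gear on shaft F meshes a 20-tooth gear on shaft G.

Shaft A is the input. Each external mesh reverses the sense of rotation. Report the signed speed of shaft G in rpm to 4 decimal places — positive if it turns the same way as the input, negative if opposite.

+105.4475 rpm (same as input, |ω| = 105.4475 rpm)

Stage 1 [80T→24T]: ω = 117.0000×80/24 = 390.0000 rpm, dir flips to −; running = −390.0000
Stage 2 [24T→70T]: ω = 390.0000×24/70 = 133.7143 rpm, dir flips to +; running = +133.7143
Stage 3 [50T→80T]: ω = 133.7143×50/80 = 83.5714 rpm, dir flips to −; running = −83.5714
Stage 4 [52T→68T]: ω = 83.5714×52/68 = 63.9076 rpm, dir flips to +; running = +63.9076
Stage 5 [33T→76T]: ω = 63.9076×33/76 = 27.7493 rpm, dir flips to −; running = −27.7493
Stage 6 [76T→20T]: ω = 27.7493×76/20 = 105.4475 rpm, dir flips to +; running = +105.4475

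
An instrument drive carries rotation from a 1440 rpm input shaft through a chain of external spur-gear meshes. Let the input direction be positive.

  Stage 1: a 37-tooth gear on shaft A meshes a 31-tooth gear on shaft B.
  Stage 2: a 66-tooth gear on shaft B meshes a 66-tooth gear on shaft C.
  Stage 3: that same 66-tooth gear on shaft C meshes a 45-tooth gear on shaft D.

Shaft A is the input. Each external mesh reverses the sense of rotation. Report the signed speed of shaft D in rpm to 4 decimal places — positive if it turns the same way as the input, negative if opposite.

Stage 1 [37T→31T]: ω = 1440.0000×37/31 = 1718.7097 rpm, dir flips to −; running = −1718.7097
Stage 2 [66T→66T]: ω = 1718.7097×66/66 = 1718.7097 rpm, dir flips to +; running = +1718.7097
Stage 3 [66T→45T]: ω = 1718.7097×66/45 = 2520.7742 rpm, dir flips to −; running = −2520.7742

-2520.7742 rpm (opposite to input, |ω| = 2520.7742 rpm)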